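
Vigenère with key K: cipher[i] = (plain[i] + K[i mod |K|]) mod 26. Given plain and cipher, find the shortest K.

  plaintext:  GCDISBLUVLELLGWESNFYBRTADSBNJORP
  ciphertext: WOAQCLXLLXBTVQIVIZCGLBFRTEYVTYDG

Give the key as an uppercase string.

QMXIKKMR

  i= 0: W-G = 16 → Q
  i= 1: O-C = 12 → M
  i= 2: A-D = 23 → X
  i= 3: Q-I =  8 → I
  i= 4: C-S = 10 → K
  i= 5: L-B = 10 → K
  i= 6: X-L = 12 → M
  i= 7: L-U = 17 → R
  i= 8: L-V = 16 → Q
  i= 9: X-L = 12 → M
  i=10: B-E = 23 → X
  i=11: T-L =  8 → I
  i=12: V-L = 10 → K
  i=13: Q-G = 10 → K
  i=14: I-W = 12 → M
  i=15: V-E = 17 → R
  i=16: I-S = 16 → Q
  i=17: Z-N = 12 → M
  i=18: C-F = 23 → X
  i=19: G-Y =  8 → I
  i=20: L-B = 10 → K
  i=21: B-R = 10 → K
  i=22: F-T = 12 → M
  i=23: R-A = 17 → R
  i=24: T-D = 16 → Q
  i=25: E-S = 12 → M
  i=26: Y-B = 23 → X
  i=27: V-N =  8 → I
  i=28: T-J = 10 → K
  i=29: Y-O = 10 → K
  i=30: D-R = 12 → M
  i=31: G-P = 17 → R
  shifts repeat with period 8: QMXIKKMR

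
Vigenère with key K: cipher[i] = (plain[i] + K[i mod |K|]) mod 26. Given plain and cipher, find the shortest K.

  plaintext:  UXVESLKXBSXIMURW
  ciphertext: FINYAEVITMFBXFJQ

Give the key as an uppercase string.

  i= 0: F-U = 11 → L
  i= 1: I-X = 11 → L
  i= 2: N-V = 18 → S
  i= 3: Y-E = 20 → U
  i= 4: A-S =  8 → I
  i= 5: E-L = 19 → T
  i= 6: V-K = 11 → L
  i= 7: I-X = 11 → L
  i= 8: T-B = 18 → S
  i= 9: M-S = 20 → U
  i=10: F-X =  8 → I
  i=11: B-I = 19 → T
  i=12: X-M = 11 → L
  i=13: F-U = 11 → L
  i=14: J-R = 18 → S
  i=15: Q-W = 20 → U
  shifts repeat with period 6: LLSUIT

LLSUIT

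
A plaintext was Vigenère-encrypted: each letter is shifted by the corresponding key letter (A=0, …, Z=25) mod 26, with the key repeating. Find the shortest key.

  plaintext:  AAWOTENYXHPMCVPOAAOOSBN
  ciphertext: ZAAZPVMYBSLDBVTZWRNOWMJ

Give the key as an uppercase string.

ZAELWR

  i= 0: Z-A = 25 → Z
  i= 1: A-A =  0 → A
  i= 2: A-W =  4 → E
  i= 3: Z-O = 11 → L
  i= 4: P-T = 22 → W
  i= 5: V-E = 17 → R
  i= 6: M-N = 25 → Z
  i= 7: Y-Y =  0 → A
  i= 8: B-X =  4 → E
  i= 9: S-H = 11 → L
  i=10: L-P = 22 → W
  i=11: D-M = 17 → R
  i=12: B-C = 25 → Z
  i=13: V-V =  0 → A
  i=14: T-P =  4 → E
  i=15: Z-O = 11 → L
  i=16: W-A = 22 → W
  i=17: R-A = 17 → R
  i=18: N-O = 25 → Z
  i=19: O-O =  0 → A
  i=20: W-S =  4 → E
  i=21: M-B = 11 → L
  i=22: J-N = 22 → W
  shifts repeat with period 6: ZAELWR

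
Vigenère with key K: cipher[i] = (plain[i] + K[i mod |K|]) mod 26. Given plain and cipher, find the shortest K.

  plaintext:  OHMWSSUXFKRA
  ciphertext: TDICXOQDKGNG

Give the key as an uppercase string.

  i= 0: T-O =  5 → F
  i= 1: D-H = 22 → W
  i= 2: I-M = 22 → W
  i= 3: C-W =  6 → G
  i= 4: X-S =  5 → F
  i= 5: O-S = 22 → W
  i= 6: Q-U = 22 → W
  i= 7: D-X =  6 → G
  i= 8: K-F =  5 → F
  i= 9: G-K = 22 → W
  i=10: N-R = 22 → W
  i=11: G-A =  6 → G
  shifts repeat with period 4: FWWG

FWWG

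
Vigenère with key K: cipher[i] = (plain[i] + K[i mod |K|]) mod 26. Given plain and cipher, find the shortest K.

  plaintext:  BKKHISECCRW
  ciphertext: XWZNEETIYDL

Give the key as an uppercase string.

  i= 0: X-B = 22 → W
  i= 1: W-K = 12 → M
  i= 2: Z-K = 15 → P
  i= 3: N-H =  6 → G
  i= 4: E-I = 22 → W
  i= 5: E-S = 12 → M
  i= 6: T-E = 15 → P
  i= 7: I-C =  6 → G
  i= 8: Y-C = 22 → W
  i= 9: D-R = 12 → M
  i=10: L-W = 15 → P
  shifts repeat with period 4: WMPG

WMPG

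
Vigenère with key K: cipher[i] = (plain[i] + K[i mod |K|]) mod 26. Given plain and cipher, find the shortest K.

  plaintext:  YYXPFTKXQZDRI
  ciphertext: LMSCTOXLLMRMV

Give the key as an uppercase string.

  i= 0: L-Y = 13 → N
  i= 1: M-Y = 14 → O
  i= 2: S-X = 21 → V
  i= 3: C-P = 13 → N
  i= 4: T-F = 14 → O
  i= 5: O-T = 21 → V
  i= 6: X-K = 13 → N
  i= 7: L-X = 14 → O
  i= 8: L-Q = 21 → V
  i= 9: M-Z = 13 → N
  i=10: R-D = 14 → O
  i=11: M-R = 21 → V
  i=12: V-I = 13 → N
  shifts repeat with period 3: NOV

NOV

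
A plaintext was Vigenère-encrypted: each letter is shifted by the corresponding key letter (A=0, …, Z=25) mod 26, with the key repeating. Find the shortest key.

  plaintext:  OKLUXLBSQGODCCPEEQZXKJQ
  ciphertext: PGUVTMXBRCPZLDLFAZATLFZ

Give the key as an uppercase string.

BWJBW

  i= 0: P-O =  1 → B
  i= 1: G-K = 22 → W
  i= 2: U-L =  9 → J
  i= 3: V-U =  1 → B
  i= 4: T-X = 22 → W
  i= 5: M-L =  1 → B
  i= 6: X-B = 22 → W
  i= 7: B-S =  9 → J
  i= 8: R-Q =  1 → B
  i= 9: C-G = 22 → W
  i=10: P-O =  1 → B
  i=11: Z-D = 22 → W
  i=12: L-C =  9 → J
  i=13: D-C =  1 → B
  i=14: L-P = 22 → W
  i=15: F-E =  1 → B
  i=16: A-E = 22 → W
  i=17: Z-Q =  9 → J
  i=18: A-Z =  1 → B
  i=19: T-X = 22 → W
  i=20: L-K =  1 → B
  i=21: F-J = 22 → W
  i=22: Z-Q =  9 → J
  shifts repeat with period 5: BWJBW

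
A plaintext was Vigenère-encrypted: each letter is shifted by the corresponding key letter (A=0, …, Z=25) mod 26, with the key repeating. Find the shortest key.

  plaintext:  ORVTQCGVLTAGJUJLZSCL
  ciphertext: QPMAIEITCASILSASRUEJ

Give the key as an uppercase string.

  i= 0: Q-O =  2 → C
  i= 1: P-R = 24 → Y
  i= 2: M-V = 17 → R
  i= 3: A-T =  7 → H
  i= 4: I-Q = 18 → S
  i= 5: E-C =  2 → C
  i= 6: I-G =  2 → C
  i= 7: T-V = 24 → Y
  i= 8: C-L = 17 → R
  i= 9: A-T =  7 → H
  i=10: S-A = 18 → S
  i=11: I-G =  2 → C
  i=12: L-J =  2 → C
  i=13: S-U = 24 → Y
  i=14: A-J = 17 → R
  i=15: S-L =  7 → H
  i=16: R-Z = 18 → S
  i=17: U-S =  2 → C
  i=18: E-C =  2 → C
  i=19: J-L = 24 → Y
  shifts repeat with period 6: CYRHSC

CYRHSC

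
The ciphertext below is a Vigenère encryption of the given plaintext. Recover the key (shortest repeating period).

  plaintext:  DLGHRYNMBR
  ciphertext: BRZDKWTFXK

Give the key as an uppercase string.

  i= 0: B-D = 24 → Y
  i= 1: R-L =  6 → G
  i= 2: Z-G = 19 → T
  i= 3: D-H = 22 → W
  i= 4: K-R = 19 → T
  i= 5: W-Y = 24 → Y
  i= 6: T-N =  6 → G
  i= 7: F-M = 19 → T
  i= 8: X-B = 22 → W
  i= 9: K-R = 19 → T
  shifts repeat with period 5: YGTWT

YGTWT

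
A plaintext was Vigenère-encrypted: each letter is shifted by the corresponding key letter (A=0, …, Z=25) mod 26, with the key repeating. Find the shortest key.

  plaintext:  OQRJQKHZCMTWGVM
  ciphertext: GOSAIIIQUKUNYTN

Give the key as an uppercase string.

SYBR

  i= 0: G-O = 18 → S
  i= 1: O-Q = 24 → Y
  i= 2: S-R =  1 → B
  i= 3: A-J = 17 → R
  i= 4: I-Q = 18 → S
  i= 5: I-K = 24 → Y
  i= 6: I-H =  1 → B
  i= 7: Q-Z = 17 → R
  i= 8: U-C = 18 → S
  i= 9: K-M = 24 → Y
  i=10: U-T =  1 → B
  i=11: N-W = 17 → R
  i=12: Y-G = 18 → S
  i=13: T-V = 24 → Y
  i=14: N-M =  1 → B
  shifts repeat with period 4: SYBR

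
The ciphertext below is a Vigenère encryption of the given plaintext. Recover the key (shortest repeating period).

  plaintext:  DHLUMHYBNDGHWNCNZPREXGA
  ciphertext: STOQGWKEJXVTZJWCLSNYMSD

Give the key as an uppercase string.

PMDWU

  i= 0: S-D = 15 → P
  i= 1: T-H = 12 → M
  i= 2: O-L =  3 → D
  i= 3: Q-U = 22 → W
  i= 4: G-M = 20 → U
  i= 5: W-H = 15 → P
  i= 6: K-Y = 12 → M
  i= 7: E-B =  3 → D
  i= 8: J-N = 22 → W
  i= 9: X-D = 20 → U
  i=10: V-G = 15 → P
  i=11: T-H = 12 → M
  i=12: Z-W =  3 → D
  i=13: J-N = 22 → W
  i=14: W-C = 20 → U
  i=15: C-N = 15 → P
  i=16: L-Z = 12 → M
  i=17: S-P =  3 → D
  i=18: N-R = 22 → W
  i=19: Y-E = 20 → U
  i=20: M-X = 15 → P
  i=21: S-G = 12 → M
  i=22: D-A =  3 → D
  shifts repeat with period 5: PMDWU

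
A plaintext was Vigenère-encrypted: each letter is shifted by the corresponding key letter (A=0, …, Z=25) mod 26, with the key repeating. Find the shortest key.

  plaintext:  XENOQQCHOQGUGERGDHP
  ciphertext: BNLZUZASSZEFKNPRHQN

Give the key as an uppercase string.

  i= 0: B-X =  4 → E
  i= 1: N-E =  9 → J
  i= 2: L-N = 24 → Y
  i= 3: Z-O = 11 → L
  i= 4: U-Q =  4 → E
  i= 5: Z-Q =  9 → J
  i= 6: A-C = 24 → Y
  i= 7: S-H = 11 → L
  i= 8: S-O =  4 → E
  i= 9: Z-Q =  9 → J
  i=10: E-G = 24 → Y
  i=11: F-U = 11 → L
  i=12: K-G =  4 → E
  i=13: N-E =  9 → J
  i=14: P-R = 24 → Y
  i=15: R-G = 11 → L
  i=16: H-D =  4 → E
  i=17: Q-H =  9 → J
  i=18: N-P = 24 → Y
  shifts repeat with period 4: EJYL

EJYL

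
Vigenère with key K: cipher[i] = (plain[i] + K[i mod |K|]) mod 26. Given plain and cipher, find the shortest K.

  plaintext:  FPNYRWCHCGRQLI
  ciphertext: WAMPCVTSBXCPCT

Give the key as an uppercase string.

RLZ

  i= 0: W-F = 17 → R
  i= 1: A-P = 11 → L
  i= 2: M-N = 25 → Z
  i= 3: P-Y = 17 → R
  i= 4: C-R = 11 → L
  i= 5: V-W = 25 → Z
  i= 6: T-C = 17 → R
  i= 7: S-H = 11 → L
  i= 8: B-C = 25 → Z
  i= 9: X-G = 17 → R
  i=10: C-R = 11 → L
  i=11: P-Q = 25 → Z
  i=12: C-L = 17 → R
  i=13: T-I = 11 → L
  shifts repeat with period 3: RLZ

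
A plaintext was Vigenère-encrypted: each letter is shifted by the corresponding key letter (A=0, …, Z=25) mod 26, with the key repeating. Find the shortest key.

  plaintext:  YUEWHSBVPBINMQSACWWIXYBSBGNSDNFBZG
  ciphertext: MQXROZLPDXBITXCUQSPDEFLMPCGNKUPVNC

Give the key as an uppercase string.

  i= 0: M-Y = 14 → O
  i= 1: Q-U = 22 → W
  i= 2: X-E = 19 → T
  i= 3: R-W = 21 → V
  i= 4: O-H =  7 → H
  i= 5: Z-S =  7 → H
  i= 6: L-B = 10 → K
  i= 7: P-V = 20 → U
  i= 8: D-P = 14 → O
  i= 9: X-B = 22 → W
  i=10: B-I = 19 → T
  i=11: I-N = 21 → V
  i=12: T-M =  7 → H
  i=13: X-Q =  7 → H
  i=14: C-S = 10 → K
  i=15: U-A = 20 → U
  i=16: Q-C = 14 → O
  i=17: S-W = 22 → W
  i=18: P-W = 19 → T
  i=19: D-I = 21 → V
  i=20: E-X =  7 → H
  i=21: F-Y =  7 → H
  i=22: L-B = 10 → K
  i=23: M-S = 20 → U
  i=24: P-B = 14 → O
  i=25: C-G = 22 → W
  i=26: G-N = 19 → T
  i=27: N-S = 21 → V
  i=28: K-D =  7 → H
  i=29: U-N =  7 → H
  i=30: P-F = 10 → K
  i=31: V-B = 20 → U
  i=32: N-Z = 14 → O
  i=33: C-G = 22 → W
  shifts repeat with period 8: OWTVHHKU

OWTVHHKU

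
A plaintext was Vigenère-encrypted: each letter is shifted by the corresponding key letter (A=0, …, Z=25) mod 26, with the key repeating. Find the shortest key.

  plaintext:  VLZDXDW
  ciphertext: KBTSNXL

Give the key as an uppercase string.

  i= 0: K-V = 15 → P
  i= 1: B-L = 16 → Q
  i= 2: T-Z = 20 → U
  i= 3: S-D = 15 → P
  i= 4: N-X = 16 → Q
  i= 5: X-D = 20 → U
  i= 6: L-W = 15 → P
  shifts repeat with period 3: PQU

PQU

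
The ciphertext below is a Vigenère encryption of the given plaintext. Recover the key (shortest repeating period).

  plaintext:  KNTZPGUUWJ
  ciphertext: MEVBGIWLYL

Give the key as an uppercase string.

CRC

  i= 0: M-K =  2 → C
  i= 1: E-N = 17 → R
  i= 2: V-T =  2 → C
  i= 3: B-Z =  2 → C
  i= 4: G-P = 17 → R
  i= 5: I-G =  2 → C
  i= 6: W-U =  2 → C
  i= 7: L-U = 17 → R
  i= 8: Y-W =  2 → C
  i= 9: L-J =  2 → C
  shifts repeat with period 3: CRC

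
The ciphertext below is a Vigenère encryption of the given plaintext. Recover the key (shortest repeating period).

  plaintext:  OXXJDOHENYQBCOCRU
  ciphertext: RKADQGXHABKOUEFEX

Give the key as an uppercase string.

DNDUNSQ

  i= 0: R-O =  3 → D
  i= 1: K-X = 13 → N
  i= 2: A-X =  3 → D
  i= 3: D-J = 20 → U
  i= 4: Q-D = 13 → N
  i= 5: G-O = 18 → S
  i= 6: X-H = 16 → Q
  i= 7: H-E =  3 → D
  i= 8: A-N = 13 → N
  i= 9: B-Y =  3 → D
  i=10: K-Q = 20 → U
  i=11: O-B = 13 → N
  i=12: U-C = 18 → S
  i=13: E-O = 16 → Q
  i=14: F-C =  3 → D
  i=15: E-R = 13 → N
  i=16: X-U =  3 → D
  shifts repeat with period 7: DNDUNSQ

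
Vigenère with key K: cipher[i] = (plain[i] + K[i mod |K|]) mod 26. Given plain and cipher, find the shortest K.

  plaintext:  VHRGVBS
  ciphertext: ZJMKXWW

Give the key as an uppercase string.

  i= 0: Z-V =  4 → E
  i= 1: J-H =  2 → C
  i= 2: M-R = 21 → V
  i= 3: K-G =  4 → E
  i= 4: X-V =  2 → C
  i= 5: W-B = 21 → V
  i= 6: W-S =  4 → E
  shifts repeat with period 3: ECV

ECV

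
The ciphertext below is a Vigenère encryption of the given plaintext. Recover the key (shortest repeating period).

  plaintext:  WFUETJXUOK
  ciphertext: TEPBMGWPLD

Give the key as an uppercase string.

XZVXT

  i= 0: T-W = 23 → X
  i= 1: E-F = 25 → Z
  i= 2: P-U = 21 → V
  i= 3: B-E = 23 → X
  i= 4: M-T = 19 → T
  i= 5: G-J = 23 → X
  i= 6: W-X = 25 → Z
  i= 7: P-U = 21 → V
  i= 8: L-O = 23 → X
  i= 9: D-K = 19 → T
  shifts repeat with period 5: XZVXT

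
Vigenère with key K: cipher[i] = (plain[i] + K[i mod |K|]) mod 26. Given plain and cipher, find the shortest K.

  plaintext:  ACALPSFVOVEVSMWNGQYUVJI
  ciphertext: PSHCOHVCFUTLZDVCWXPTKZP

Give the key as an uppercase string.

  i= 0: P-A = 15 → P
  i= 1: S-C = 16 → Q
  i= 2: H-A =  7 → H
  i= 3: C-L = 17 → R
  i= 4: O-P = 25 → Z
  i= 5: H-S = 15 → P
  i= 6: V-F = 16 → Q
  i= 7: C-V =  7 → H
  i= 8: F-O = 17 → R
  i= 9: U-V = 25 → Z
  i=10: T-E = 15 → P
  i=11: L-V = 16 → Q
  i=12: Z-S =  7 → H
  i=13: D-M = 17 → R
  i=14: V-W = 25 → Z
  i=15: C-N = 15 → P
  i=16: W-G = 16 → Q
  i=17: X-Q =  7 → H
  i=18: P-Y = 17 → R
  i=19: T-U = 25 → Z
  i=20: K-V = 15 → P
  i=21: Z-J = 16 → Q
  i=22: P-I =  7 → H
  shifts repeat with period 5: PQHRZ

PQHRZ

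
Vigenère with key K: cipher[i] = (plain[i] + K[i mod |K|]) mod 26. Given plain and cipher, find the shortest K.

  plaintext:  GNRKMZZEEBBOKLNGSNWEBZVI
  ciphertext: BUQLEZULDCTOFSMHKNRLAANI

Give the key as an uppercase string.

  i= 0: B-G = 21 → V
  i= 1: U-N =  7 → H
  i= 2: Q-R = 25 → Z
  i= 3: L-K =  1 → B
  i= 4: E-M = 18 → S
  i= 5: Z-Z =  0 → A
  i= 6: U-Z = 21 → V
  i= 7: L-E =  7 → H
  i= 8: D-E = 25 → Z
  i= 9: C-B =  1 → B
  i=10: T-B = 18 → S
  i=11: O-O =  0 → A
  i=12: F-K = 21 → V
  i=13: S-L =  7 → H
  i=14: M-N = 25 → Z
  i=15: H-G =  1 → B
  i=16: K-S = 18 → S
  i=17: N-N =  0 → A
  i=18: R-W = 21 → V
  i=19: L-E =  7 → H
  i=20: A-B = 25 → Z
  i=21: A-Z =  1 → B
  i=22: N-V = 18 → S
  i=23: I-I =  0 → A
  shifts repeat with period 6: VHZBSA

VHZBSA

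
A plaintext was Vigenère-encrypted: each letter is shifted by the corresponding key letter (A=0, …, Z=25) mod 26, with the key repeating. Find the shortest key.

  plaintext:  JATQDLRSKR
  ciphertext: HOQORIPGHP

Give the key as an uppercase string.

YOX

  i= 0: H-J = 24 → Y
  i= 1: O-A = 14 → O
  i= 2: Q-T = 23 → X
  i= 3: O-Q = 24 → Y
  i= 4: R-D = 14 → O
  i= 5: I-L = 23 → X
  i= 6: P-R = 24 → Y
  i= 7: G-S = 14 → O
  i= 8: H-K = 23 → X
  i= 9: P-R = 24 → Y
  shifts repeat with period 3: YOX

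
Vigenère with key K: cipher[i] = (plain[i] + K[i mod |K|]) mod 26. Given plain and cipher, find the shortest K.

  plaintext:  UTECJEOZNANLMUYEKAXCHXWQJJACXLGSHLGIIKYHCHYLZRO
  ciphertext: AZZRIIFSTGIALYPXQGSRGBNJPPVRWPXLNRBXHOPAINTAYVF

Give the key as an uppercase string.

GGVPZERT

  i= 0: A-U =  6 → G
  i= 1: Z-T =  6 → G
  i= 2: Z-E = 21 → V
  i= 3: R-C = 15 → P
  i= 4: I-J = 25 → Z
  i= 5: I-E =  4 → E
  i= 6: F-O = 17 → R
  i= 7: S-Z = 19 → T
  i= 8: T-N =  6 → G
  i= 9: G-A =  6 → G
  i=10: I-N = 21 → V
  i=11: A-L = 15 → P
  i=12: L-M = 25 → Z
  i=13: Y-U =  4 → E
  i=14: P-Y = 17 → R
  i=15: X-E = 19 → T
  i=16: Q-K =  6 → G
  i=17: G-A =  6 → G
  i=18: S-X = 21 → V
  i=19: R-C = 15 → P
  i=20: G-H = 25 → Z
  i=21: B-X =  4 → E
  i=22: N-W = 17 → R
  i=23: J-Q = 19 → T
  i=24: P-J =  6 → G
  i=25: P-J =  6 → G
  i=26: V-A = 21 → V
  i=27: R-C = 15 → P
  i=28: W-X = 25 → Z
  i=29: P-L =  4 → E
  i=30: X-G = 17 → R
  i=31: L-S = 19 → T
  i=32: N-H =  6 → G
  i=33: R-L =  6 → G
  i=34: B-G = 21 → V
  i=35: X-I = 15 → P
  i=36: H-I = 25 → Z
  i=37: O-K =  4 → E
  i=38: P-Y = 17 → R
  i=39: A-H = 19 → T
  i=40: I-C =  6 → G
  i=41: N-H =  6 → G
  i=42: T-Y = 21 → V
  i=43: A-L = 15 → P
  i=44: Y-Z = 25 → Z
  i=45: V-R =  4 → E
  i=46: F-O = 17 → R
  shifts repeat with period 8: GGVPZERT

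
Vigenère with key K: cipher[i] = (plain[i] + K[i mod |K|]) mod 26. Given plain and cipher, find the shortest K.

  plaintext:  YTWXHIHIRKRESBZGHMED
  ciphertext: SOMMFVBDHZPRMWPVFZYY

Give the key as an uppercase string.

  i= 0: S-Y = 20 → U
  i= 1: O-T = 21 → V
  i= 2: M-W = 16 → Q
  i= 3: M-X = 15 → P
  i= 4: F-H = 24 → Y
  i= 5: V-I = 13 → N
  i= 6: B-H = 20 → U
  i= 7: D-I = 21 → V
  i= 8: H-R = 16 → Q
  i= 9: Z-K = 15 → P
  i=10: P-R = 24 → Y
  i=11: R-E = 13 → N
  i=12: M-S = 20 → U
  i=13: W-B = 21 → V
  i=14: P-Z = 16 → Q
  i=15: V-G = 15 → P
  i=16: F-H = 24 → Y
  i=17: Z-M = 13 → N
  i=18: Y-E = 20 → U
  i=19: Y-D = 21 → V
  shifts repeat with period 6: UVQPYN

UVQPYN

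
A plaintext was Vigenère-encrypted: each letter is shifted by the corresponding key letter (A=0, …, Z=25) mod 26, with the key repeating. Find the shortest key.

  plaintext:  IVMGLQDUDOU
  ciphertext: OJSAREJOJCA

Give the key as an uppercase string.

  i= 0: O-I =  6 → G
  i= 1: J-V = 14 → O
  i= 2: S-M =  6 → G
  i= 3: A-G = 20 → U
  i= 4: R-L =  6 → G
  i= 5: E-Q = 14 → O
  i= 6: J-D =  6 → G
  i= 7: O-U = 20 → U
  i= 8: J-D =  6 → G
  i= 9: C-O = 14 → O
  i=10: A-U =  6 → G
  shifts repeat with period 4: GOGU

GOGU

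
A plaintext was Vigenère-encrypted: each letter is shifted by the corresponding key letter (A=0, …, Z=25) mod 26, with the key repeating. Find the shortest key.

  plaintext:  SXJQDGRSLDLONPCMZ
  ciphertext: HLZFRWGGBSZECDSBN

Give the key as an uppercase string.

POQ

  i= 0: H-S = 15 → P
  i= 1: L-X = 14 → O
  i= 2: Z-J = 16 → Q
  i= 3: F-Q = 15 → P
  i= 4: R-D = 14 → O
  i= 5: W-G = 16 → Q
  i= 6: G-R = 15 → P
  i= 7: G-S = 14 → O
  i= 8: B-L = 16 → Q
  i= 9: S-D = 15 → P
  i=10: Z-L = 14 → O
  i=11: E-O = 16 → Q
  i=12: C-N = 15 → P
  i=13: D-P = 14 → O
  i=14: S-C = 16 → Q
  i=15: B-M = 15 → P
  i=16: N-Z = 14 → O
  shifts repeat with period 3: POQ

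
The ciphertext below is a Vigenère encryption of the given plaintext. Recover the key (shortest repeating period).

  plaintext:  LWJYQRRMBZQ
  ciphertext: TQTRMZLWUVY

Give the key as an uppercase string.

IUKTW

  i= 0: T-L =  8 → I
  i= 1: Q-W = 20 → U
  i= 2: T-J = 10 → K
  i= 3: R-Y = 19 → T
  i= 4: M-Q = 22 → W
  i= 5: Z-R =  8 → I
  i= 6: L-R = 20 → U
  i= 7: W-M = 10 → K
  i= 8: U-B = 19 → T
  i= 9: V-Z = 22 → W
  i=10: Y-Q =  8 → I
  shifts repeat with period 5: IUKTW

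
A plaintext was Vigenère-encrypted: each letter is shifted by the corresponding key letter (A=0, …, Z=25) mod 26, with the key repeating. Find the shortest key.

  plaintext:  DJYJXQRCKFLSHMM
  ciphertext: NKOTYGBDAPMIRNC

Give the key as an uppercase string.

KBQ

  i= 0: N-D = 10 → K
  i= 1: K-J =  1 → B
  i= 2: O-Y = 16 → Q
  i= 3: T-J = 10 → K
  i= 4: Y-X =  1 → B
  i= 5: G-Q = 16 → Q
  i= 6: B-R = 10 → K
  i= 7: D-C =  1 → B
  i= 8: A-K = 16 → Q
  i= 9: P-F = 10 → K
  i=10: M-L =  1 → B
  i=11: I-S = 16 → Q
  i=12: R-H = 10 → K
  i=13: N-M =  1 → B
  i=14: C-M = 16 → Q
  shifts repeat with period 3: KBQ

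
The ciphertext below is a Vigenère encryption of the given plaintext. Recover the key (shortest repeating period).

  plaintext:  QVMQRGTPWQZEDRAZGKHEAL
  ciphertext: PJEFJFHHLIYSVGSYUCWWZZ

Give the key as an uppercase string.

  i= 0: P-Q = 25 → Z
  i= 1: J-V = 14 → O
  i= 2: E-M = 18 → S
  i= 3: F-Q = 15 → P
  i= 4: J-R = 18 → S
  i= 5: F-G = 25 → Z
  i= 6: H-T = 14 → O
  i= 7: H-P = 18 → S
  i= 8: L-W = 15 → P
  i= 9: I-Q = 18 → S
  i=10: Y-Z = 25 → Z
  i=11: S-E = 14 → O
  i=12: V-D = 18 → S
  i=13: G-R = 15 → P
  i=14: S-A = 18 → S
  i=15: Y-Z = 25 → Z
  i=16: U-G = 14 → O
  i=17: C-K = 18 → S
  i=18: W-H = 15 → P
  i=19: W-E = 18 → S
  i=20: Z-A = 25 → Z
  i=21: Z-L = 14 → O
  shifts repeat with period 5: ZOSPS

ZOSPS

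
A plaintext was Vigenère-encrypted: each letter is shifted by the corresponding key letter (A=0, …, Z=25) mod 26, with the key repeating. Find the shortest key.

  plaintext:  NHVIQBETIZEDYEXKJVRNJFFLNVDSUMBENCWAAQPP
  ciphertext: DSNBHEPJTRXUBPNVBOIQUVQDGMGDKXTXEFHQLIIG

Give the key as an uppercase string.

QLSTRDL

  i= 0: D-N = 16 → Q
  i= 1: S-H = 11 → L
  i= 2: N-V = 18 → S
  i= 3: B-I = 19 → T
  i= 4: H-Q = 17 → R
  i= 5: E-B =  3 → D
  i= 6: P-E = 11 → L
  i= 7: J-T = 16 → Q
  i= 8: T-I = 11 → L
  i= 9: R-Z = 18 → S
  i=10: X-E = 19 → T
  i=11: U-D = 17 → R
  i=12: B-Y =  3 → D
  i=13: P-E = 11 → L
  i=14: N-X = 16 → Q
  i=15: V-K = 11 → L
  i=16: B-J = 18 → S
  i=17: O-V = 19 → T
  i=18: I-R = 17 → R
  i=19: Q-N =  3 → D
  i=20: U-J = 11 → L
  i=21: V-F = 16 → Q
  i=22: Q-F = 11 → L
  i=23: D-L = 18 → S
  i=24: G-N = 19 → T
  i=25: M-V = 17 → R
  i=26: G-D =  3 → D
  i=27: D-S = 11 → L
  i=28: K-U = 16 → Q
  i=29: X-M = 11 → L
  i=30: T-B = 18 → S
  i=31: X-E = 19 → T
  i=32: E-N = 17 → R
  i=33: F-C =  3 → D
  i=34: H-W = 11 → L
  i=35: Q-A = 16 → Q
  i=36: L-A = 11 → L
  i=37: I-Q = 18 → S
  i=38: I-P = 19 → T
  i=39: G-P = 17 → R
  shifts repeat with period 7: QLSTRDL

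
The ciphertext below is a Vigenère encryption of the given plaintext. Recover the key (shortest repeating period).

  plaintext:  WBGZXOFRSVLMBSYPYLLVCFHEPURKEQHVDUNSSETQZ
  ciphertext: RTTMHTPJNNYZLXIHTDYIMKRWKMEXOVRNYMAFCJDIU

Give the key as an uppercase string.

  i= 0: R-W = 21 → V
  i= 1: T-B = 18 → S
  i= 2: T-G = 13 → N
  i= 3: M-Z = 13 → N
  i= 4: H-X = 10 → K
  i= 5: T-O =  5 → F
  i= 6: P-F = 10 → K
  i= 7: J-R = 18 → S
  i= 8: N-S = 21 → V
  i= 9: N-V = 18 → S
  i=10: Y-L = 13 → N
  i=11: Z-M = 13 → N
  i=12: L-B = 10 → K
  i=13: X-S =  5 → F
  i=14: I-Y = 10 → K
  i=15: H-P = 18 → S
  i=16: T-Y = 21 → V
  i=17: D-L = 18 → S
  i=18: Y-L = 13 → N
  i=19: I-V = 13 → N
  i=20: M-C = 10 → K
  i=21: K-F =  5 → F
  i=22: R-H = 10 → K
  i=23: W-E = 18 → S
  i=24: K-P = 21 → V
  i=25: M-U = 18 → S
  i=26: E-R = 13 → N
  i=27: X-K = 13 → N
  i=28: O-E = 10 → K
  i=29: V-Q =  5 → F
  i=30: R-H = 10 → K
  i=31: N-V = 18 → S
  i=32: Y-D = 21 → V
  i=33: M-U = 18 → S
  i=34: A-N = 13 → N
  i=35: F-S = 13 → N
  i=36: C-S = 10 → K
  i=37: J-E =  5 → F
  i=38: D-T = 10 → K
  i=39: I-Q = 18 → S
  i=40: U-Z = 21 → V
  shifts repeat with period 8: VSNNKFKS

VSNNKFKS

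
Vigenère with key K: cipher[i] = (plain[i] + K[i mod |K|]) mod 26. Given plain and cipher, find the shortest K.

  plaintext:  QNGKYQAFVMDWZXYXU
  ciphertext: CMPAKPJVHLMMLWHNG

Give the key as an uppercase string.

  i= 0: C-Q = 12 → M
  i= 1: M-N = 25 → Z
  i= 2: P-G =  9 → J
  i= 3: A-K = 16 → Q
  i= 4: K-Y = 12 → M
  i= 5: P-Q = 25 → Z
  i= 6: J-A =  9 → J
  i= 7: V-F = 16 → Q
  i= 8: H-V = 12 → M
  i= 9: L-M = 25 → Z
  i=10: M-D =  9 → J
  i=11: M-W = 16 → Q
  i=12: L-Z = 12 → M
  i=13: W-X = 25 → Z
  i=14: H-Y =  9 → J
  i=15: N-X = 16 → Q
  i=16: G-U = 12 → M
  shifts repeat with period 4: MZJQ

MZJQ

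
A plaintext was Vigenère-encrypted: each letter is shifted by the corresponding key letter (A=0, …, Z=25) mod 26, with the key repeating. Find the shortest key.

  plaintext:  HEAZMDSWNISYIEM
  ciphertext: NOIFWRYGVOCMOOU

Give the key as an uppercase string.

GKIGKO

  i= 0: N-H =  6 → G
  i= 1: O-E = 10 → K
  i= 2: I-A =  8 → I
  i= 3: F-Z =  6 → G
  i= 4: W-M = 10 → K
  i= 5: R-D = 14 → O
  i= 6: Y-S =  6 → G
  i= 7: G-W = 10 → K
  i= 8: V-N =  8 → I
  i= 9: O-I =  6 → G
  i=10: C-S = 10 → K
  i=11: M-Y = 14 → O
  i=12: O-I =  6 → G
  i=13: O-E = 10 → K
  i=14: U-M =  8 → I
  shifts repeat with period 6: GKIGKO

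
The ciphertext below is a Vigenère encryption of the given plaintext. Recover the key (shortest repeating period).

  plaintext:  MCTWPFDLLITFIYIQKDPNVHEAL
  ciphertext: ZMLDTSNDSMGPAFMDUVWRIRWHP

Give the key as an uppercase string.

NKSHE

  i= 0: Z-M = 13 → N
  i= 1: M-C = 10 → K
  i= 2: L-T = 18 → S
  i= 3: D-W =  7 → H
  i= 4: T-P =  4 → E
  i= 5: S-F = 13 → N
  i= 6: N-D = 10 → K
  i= 7: D-L = 18 → S
  i= 8: S-L =  7 → H
  i= 9: M-I =  4 → E
  i=10: G-T = 13 → N
  i=11: P-F = 10 → K
  i=12: A-I = 18 → S
  i=13: F-Y =  7 → H
  i=14: M-I =  4 → E
  i=15: D-Q = 13 → N
  i=16: U-K = 10 → K
  i=17: V-D = 18 → S
  i=18: W-P =  7 → H
  i=19: R-N =  4 → E
  i=20: I-V = 13 → N
  i=21: R-H = 10 → K
  i=22: W-E = 18 → S
  i=23: H-A =  7 → H
  i=24: P-L =  4 → E
  shifts repeat with period 5: NKSHE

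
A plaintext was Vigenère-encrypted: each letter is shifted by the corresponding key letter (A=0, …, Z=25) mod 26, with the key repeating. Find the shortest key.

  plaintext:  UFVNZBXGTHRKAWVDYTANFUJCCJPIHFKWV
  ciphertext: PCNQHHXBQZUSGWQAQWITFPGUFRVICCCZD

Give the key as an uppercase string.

VXSDIGA

  i= 0: P-U = 21 → V
  i= 1: C-F = 23 → X
  i= 2: N-V = 18 → S
  i= 3: Q-N =  3 → D
  i= 4: H-Z =  8 → I
  i= 5: H-B =  6 → G
  i= 6: X-X =  0 → A
  i= 7: B-G = 21 → V
  i= 8: Q-T = 23 → X
  i= 9: Z-H = 18 → S
  i=10: U-R =  3 → D
  i=11: S-K =  8 → I
  i=12: G-A =  6 → G
  i=13: W-W =  0 → A
  i=14: Q-V = 21 → V
  i=15: A-D = 23 → X
  i=16: Q-Y = 18 → S
  i=17: W-T =  3 → D
  i=18: I-A =  8 → I
  i=19: T-N =  6 → G
  i=20: F-F =  0 → A
  i=21: P-U = 21 → V
  i=22: G-J = 23 → X
  i=23: U-C = 18 → S
  i=24: F-C =  3 → D
  i=25: R-J =  8 → I
  i=26: V-P =  6 → G
  i=27: I-I =  0 → A
  i=28: C-H = 21 → V
  i=29: C-F = 23 → X
  i=30: C-K = 18 → S
  i=31: Z-W =  3 → D
  i=32: D-V =  8 → I
  shifts repeat with period 7: VXSDIGA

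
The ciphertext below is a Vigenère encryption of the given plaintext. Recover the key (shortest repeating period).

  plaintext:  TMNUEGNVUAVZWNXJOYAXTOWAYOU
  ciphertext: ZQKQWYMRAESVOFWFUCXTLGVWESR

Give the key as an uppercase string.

  i= 0: Z-T =  6 → G
  i= 1: Q-M =  4 → E
  i= 2: K-N = 23 → X
  i= 3: Q-U = 22 → W
  i= 4: W-E = 18 → S
  i= 5: Y-G = 18 → S
  i= 6: M-N = 25 → Z
  i= 7: R-V = 22 → W
  i= 8: A-U =  6 → G
  i= 9: E-A =  4 → E
  i=10: S-V = 23 → X
  i=11: V-Z = 22 → W
  i=12: O-W = 18 → S
  i=13: F-N = 18 → S
  i=14: W-X = 25 → Z
  i=15: F-J = 22 → W
  i=16: U-O =  6 → G
  i=17: C-Y =  4 → E
  i=18: X-A = 23 → X
  i=19: T-X = 22 → W
  i=20: L-T = 18 → S
  i=21: G-O = 18 → S
  i=22: V-W = 25 → Z
  i=23: W-A = 22 → W
  i=24: E-Y =  6 → G
  i=25: S-O =  4 → E
  i=26: R-U = 23 → X
  shifts repeat with period 8: GEXWSSZW

GEXWSSZW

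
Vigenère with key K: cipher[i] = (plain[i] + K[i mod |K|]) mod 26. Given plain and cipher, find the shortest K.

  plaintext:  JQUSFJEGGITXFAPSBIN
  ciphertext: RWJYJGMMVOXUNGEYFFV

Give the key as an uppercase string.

  i= 0: R-J =  8 → I
  i= 1: W-Q =  6 → G
  i= 2: J-U = 15 → P
  i= 3: Y-S =  6 → G
  i= 4: J-F =  4 → E
  i= 5: G-J = 23 → X
  i= 6: M-E =  8 → I
  i= 7: M-G =  6 → G
  i= 8: V-G = 15 → P
  i= 9: O-I =  6 → G
  i=10: X-T =  4 → E
  i=11: U-X = 23 → X
  i=12: N-F =  8 → I
  i=13: G-A =  6 → G
  i=14: E-P = 15 → P
  i=15: Y-S =  6 → G
  i=16: F-B =  4 → E
  i=17: F-I = 23 → X
  i=18: V-N =  8 → I
  shifts repeat with period 6: IGPGEX

IGPGEX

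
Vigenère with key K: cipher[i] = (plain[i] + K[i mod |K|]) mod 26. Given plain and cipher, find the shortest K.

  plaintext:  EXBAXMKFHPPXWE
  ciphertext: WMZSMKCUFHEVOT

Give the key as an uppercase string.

  i= 0: W-E = 18 → S
  i= 1: M-X = 15 → P
  i= 2: Z-B = 24 → Y
  i= 3: S-A = 18 → S
  i= 4: M-X = 15 → P
  i= 5: K-M = 24 → Y
  i= 6: C-K = 18 → S
  i= 7: U-F = 15 → P
  i= 8: F-H = 24 → Y
  i= 9: H-P = 18 → S
  i=10: E-P = 15 → P
  i=11: V-X = 24 → Y
  i=12: O-W = 18 → S
  i=13: T-E = 15 → P
  shifts repeat with period 3: SPY

SPY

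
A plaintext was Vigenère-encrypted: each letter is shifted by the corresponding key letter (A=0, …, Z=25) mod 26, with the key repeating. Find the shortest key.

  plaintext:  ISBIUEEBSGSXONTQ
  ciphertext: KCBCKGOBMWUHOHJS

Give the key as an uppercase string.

  i= 0: K-I =  2 → C
  i= 1: C-S = 10 → K
  i= 2: B-B =  0 → A
  i= 3: C-I = 20 → U
  i= 4: K-U = 16 → Q
  i= 5: G-E =  2 → C
  i= 6: O-E = 10 → K
  i= 7: B-B =  0 → A
  i= 8: M-S = 20 → U
  i= 9: W-G = 16 → Q
  i=10: U-S =  2 → C
  i=11: H-X = 10 → K
  i=12: O-O =  0 → A
  i=13: H-N = 20 → U
  i=14: J-T = 16 → Q
  i=15: S-Q =  2 → C
  shifts repeat with period 5: CKAUQ

CKAUQ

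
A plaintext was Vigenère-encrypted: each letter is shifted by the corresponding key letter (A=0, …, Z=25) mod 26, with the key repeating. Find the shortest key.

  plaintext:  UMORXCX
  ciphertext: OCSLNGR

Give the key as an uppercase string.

UQE

  i= 0: O-U = 20 → U
  i= 1: C-M = 16 → Q
  i= 2: S-O =  4 → E
  i= 3: L-R = 20 → U
  i= 4: N-X = 16 → Q
  i= 5: G-C =  4 → E
  i= 6: R-X = 20 → U
  shifts repeat with period 3: UQE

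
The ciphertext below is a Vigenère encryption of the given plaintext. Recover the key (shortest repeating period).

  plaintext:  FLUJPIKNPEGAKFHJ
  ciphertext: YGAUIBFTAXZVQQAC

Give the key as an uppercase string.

TVGLT

  i= 0: Y-F = 19 → T
  i= 1: G-L = 21 → V
  i= 2: A-U =  6 → G
  i= 3: U-J = 11 → L
  i= 4: I-P = 19 → T
  i= 5: B-I = 19 → T
  i= 6: F-K = 21 → V
  i= 7: T-N =  6 → G
  i= 8: A-P = 11 → L
  i= 9: X-E = 19 → T
  i=10: Z-G = 19 → T
  i=11: V-A = 21 → V
  i=12: Q-K =  6 → G
  i=13: Q-F = 11 → L
  i=14: A-H = 19 → T
  i=15: C-J = 19 → T
  shifts repeat with period 5: TVGLT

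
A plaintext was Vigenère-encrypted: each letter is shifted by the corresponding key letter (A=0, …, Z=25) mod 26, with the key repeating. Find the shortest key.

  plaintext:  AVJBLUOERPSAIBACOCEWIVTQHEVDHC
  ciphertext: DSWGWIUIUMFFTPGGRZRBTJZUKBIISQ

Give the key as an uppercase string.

  i= 0: D-A =  3 → D
  i= 1: S-V = 23 → X
  i= 2: W-J = 13 → N
  i= 3: G-B =  5 → F
  i= 4: W-L = 11 → L
  i= 5: I-U = 14 → O
  i= 6: U-O =  6 → G
  i= 7: I-E =  4 → E
  i= 8: U-R =  3 → D
  i= 9: M-P = 23 → X
  i=10: F-S = 13 → N
  i=11: F-A =  5 → F
  i=12: T-I = 11 → L
  i=13: P-B = 14 → O
  i=14: G-A =  6 → G
  i=15: G-C =  4 → E
  i=16: R-O =  3 → D
  i=17: Z-C = 23 → X
  i=18: R-E = 13 → N
  i=19: B-W =  5 → F
  i=20: T-I = 11 → L
  i=21: J-V = 14 → O
  i=22: Z-T =  6 → G
  i=23: U-Q =  4 → E
  i=24: K-H =  3 → D
  i=25: B-E = 23 → X
  i=26: I-V = 13 → N
  i=27: I-D =  5 → F
  i=28: S-H = 11 → L
  i=29: Q-C = 14 → O
  shifts repeat with period 8: DXNFLOGE

DXNFLOGE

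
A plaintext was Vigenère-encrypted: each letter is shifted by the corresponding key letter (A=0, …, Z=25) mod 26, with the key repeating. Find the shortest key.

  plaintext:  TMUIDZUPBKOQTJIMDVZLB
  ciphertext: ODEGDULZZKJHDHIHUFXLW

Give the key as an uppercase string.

  i= 0: O-T = 21 → V
  i= 1: D-M = 17 → R
  i= 2: E-U = 10 → K
  i= 3: G-I = 24 → Y
  i= 4: D-D =  0 → A
  i= 5: U-Z = 21 → V
  i= 6: L-U = 17 → R
  i= 7: Z-P = 10 → K
  i= 8: Z-B = 24 → Y
  i= 9: K-K =  0 → A
  i=10: J-O = 21 → V
  i=11: H-Q = 17 → R
  i=12: D-T = 10 → K
  i=13: H-J = 24 → Y
  i=14: I-I =  0 → A
  i=15: H-M = 21 → V
  i=16: U-D = 17 → R
  i=17: F-V = 10 → K
  i=18: X-Z = 24 → Y
  i=19: L-L =  0 → A
  i=20: W-B = 21 → V
  shifts repeat with period 5: VRKYA

VRKYA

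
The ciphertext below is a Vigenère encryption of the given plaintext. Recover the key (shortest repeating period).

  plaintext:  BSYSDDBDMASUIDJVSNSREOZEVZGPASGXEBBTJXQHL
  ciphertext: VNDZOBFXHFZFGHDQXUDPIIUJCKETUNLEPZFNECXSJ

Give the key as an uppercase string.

UVFHLYE

  i= 0: V-B = 20 → U
  i= 1: N-S = 21 → V
  i= 2: D-Y =  5 → F
  i= 3: Z-S =  7 → H
  i= 4: O-D = 11 → L
  i= 5: B-D = 24 → Y
  i= 6: F-B =  4 → E
  i= 7: X-D = 20 → U
  i= 8: H-M = 21 → V
  i= 9: F-A =  5 → F
  i=10: Z-S =  7 → H
  i=11: F-U = 11 → L
  i=12: G-I = 24 → Y
  i=13: H-D =  4 → E
  i=14: D-J = 20 → U
  i=15: Q-V = 21 → V
  i=16: X-S =  5 → F
  i=17: U-N =  7 → H
  i=18: D-S = 11 → L
  i=19: P-R = 24 → Y
  i=20: I-E =  4 → E
  i=21: I-O = 20 → U
  i=22: U-Z = 21 → V
  i=23: J-E =  5 → F
  i=24: C-V =  7 → H
  i=25: K-Z = 11 → L
  i=26: E-G = 24 → Y
  i=27: T-P =  4 → E
  i=28: U-A = 20 → U
  i=29: N-S = 21 → V
  i=30: L-G =  5 → F
  i=31: E-X =  7 → H
  i=32: P-E = 11 → L
  i=33: Z-B = 24 → Y
  i=34: F-B =  4 → E
  i=35: N-T = 20 → U
  i=36: E-J = 21 → V
  i=37: C-X =  5 → F
  i=38: X-Q =  7 → H
  i=39: S-H = 11 → L
  i=40: J-L = 24 → Y
  shifts repeat with period 7: UVFHLYE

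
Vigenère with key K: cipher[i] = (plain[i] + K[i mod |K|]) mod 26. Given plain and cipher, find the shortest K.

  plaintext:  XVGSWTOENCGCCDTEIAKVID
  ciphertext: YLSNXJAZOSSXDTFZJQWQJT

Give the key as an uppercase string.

BQMV

  i= 0: Y-X =  1 → B
  i= 1: L-V = 16 → Q
  i= 2: S-G = 12 → M
  i= 3: N-S = 21 → V
  i= 4: X-W =  1 → B
  i= 5: J-T = 16 → Q
  i= 6: A-O = 12 → M
  i= 7: Z-E = 21 → V
  i= 8: O-N =  1 → B
  i= 9: S-C = 16 → Q
  i=10: S-G = 12 → M
  i=11: X-C = 21 → V
  i=12: D-C =  1 → B
  i=13: T-D = 16 → Q
  i=14: F-T = 12 → M
  i=15: Z-E = 21 → V
  i=16: J-I =  1 → B
  i=17: Q-A = 16 → Q
  i=18: W-K = 12 → M
  i=19: Q-V = 21 → V
  i=20: J-I =  1 → B
  i=21: T-D = 16 → Q
  shifts repeat with period 4: BQMV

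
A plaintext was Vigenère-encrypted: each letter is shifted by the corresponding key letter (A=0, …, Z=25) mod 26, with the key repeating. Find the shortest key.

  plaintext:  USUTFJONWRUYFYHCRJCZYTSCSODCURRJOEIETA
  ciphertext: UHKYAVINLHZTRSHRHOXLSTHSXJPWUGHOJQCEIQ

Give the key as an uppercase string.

APQFVMU

  i= 0: U-U =  0 → A
  i= 1: H-S = 15 → P
  i= 2: K-U = 16 → Q
  i= 3: Y-T =  5 → F
  i= 4: A-F = 21 → V
  i= 5: V-J = 12 → M
  i= 6: I-O = 20 → U
  i= 7: N-N =  0 → A
  i= 8: L-W = 15 → P
  i= 9: H-R = 16 → Q
  i=10: Z-U =  5 → F
  i=11: T-Y = 21 → V
  i=12: R-F = 12 → M
  i=13: S-Y = 20 → U
  i=14: H-H =  0 → A
  i=15: R-C = 15 → P
  i=16: H-R = 16 → Q
  i=17: O-J =  5 → F
  i=18: X-C = 21 → V
  i=19: L-Z = 12 → M
  i=20: S-Y = 20 → U
  i=21: T-T =  0 → A
  i=22: H-S = 15 → P
  i=23: S-C = 16 → Q
  i=24: X-S =  5 → F
  i=25: J-O = 21 → V
  i=26: P-D = 12 → M
  i=27: W-C = 20 → U
  i=28: U-U =  0 → A
  i=29: G-R = 15 → P
  i=30: H-R = 16 → Q
  i=31: O-J =  5 → F
  i=32: J-O = 21 → V
  i=33: Q-E = 12 → M
  i=34: C-I = 20 → U
  i=35: E-E =  0 → A
  i=36: I-T = 15 → P
  i=37: Q-A = 16 → Q
  shifts repeat with period 7: APQFVMU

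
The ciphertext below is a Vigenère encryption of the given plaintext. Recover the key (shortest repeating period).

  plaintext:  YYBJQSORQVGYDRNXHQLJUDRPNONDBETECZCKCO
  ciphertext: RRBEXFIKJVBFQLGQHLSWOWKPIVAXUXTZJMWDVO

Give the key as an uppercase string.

  i= 0: R-Y = 19 → T
  i= 1: R-Y = 19 → T
  i= 2: B-B =  0 → A
  i= 3: E-J = 21 → V
  i= 4: X-Q =  7 → H
  i= 5: F-S = 13 → N
  i= 6: I-O = 20 → U
  i= 7: K-R = 19 → T
  i= 8: J-Q = 19 → T
  i= 9: V-V =  0 → A
  i=10: B-G = 21 → V
  i=11: F-Y =  7 → H
  i=12: Q-D = 13 → N
  i=13: L-R = 20 → U
  i=14: G-N = 19 → T
  i=15: Q-X = 19 → T
  i=16: H-H =  0 → A
  i=17: L-Q = 21 → V
  i=18: S-L =  7 → H
  i=19: W-J = 13 → N
  i=20: O-U = 20 → U
  i=21: W-D = 19 → T
  i=22: K-R = 19 → T
  i=23: P-P =  0 → A
  i=24: I-N = 21 → V
  i=25: V-O =  7 → H
  i=26: A-N = 13 → N
  i=27: X-D = 20 → U
  i=28: U-B = 19 → T
  i=29: X-E = 19 → T
  i=30: T-T =  0 → A
  i=31: Z-E = 21 → V
  i=32: J-C =  7 → H
  i=33: M-Z = 13 → N
  i=34: W-C = 20 → U
  i=35: D-K = 19 → T
  i=36: V-C = 19 → T
  i=37: O-O =  0 → A
  shifts repeat with period 7: TTAVHNU

TTAVHNU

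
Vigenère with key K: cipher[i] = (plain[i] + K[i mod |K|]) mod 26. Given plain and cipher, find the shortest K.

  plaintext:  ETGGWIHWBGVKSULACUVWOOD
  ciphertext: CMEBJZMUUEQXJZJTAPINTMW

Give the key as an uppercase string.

YTYVNRF

  i= 0: C-E = 24 → Y
  i= 1: M-T = 19 → T
  i= 2: E-G = 24 → Y
  i= 3: B-G = 21 → V
  i= 4: J-W = 13 → N
  i= 5: Z-I = 17 → R
  i= 6: M-H =  5 → F
  i= 7: U-W = 24 → Y
  i= 8: U-B = 19 → T
  i= 9: E-G = 24 → Y
  i=10: Q-V = 21 → V
  i=11: X-K = 13 → N
  i=12: J-S = 17 → R
  i=13: Z-U =  5 → F
  i=14: J-L = 24 → Y
  i=15: T-A = 19 → T
  i=16: A-C = 24 → Y
  i=17: P-U = 21 → V
  i=18: I-V = 13 → N
  i=19: N-W = 17 → R
  i=20: T-O =  5 → F
  i=21: M-O = 24 → Y
  i=22: W-D = 19 → T
  shifts repeat with period 7: YTYVNRF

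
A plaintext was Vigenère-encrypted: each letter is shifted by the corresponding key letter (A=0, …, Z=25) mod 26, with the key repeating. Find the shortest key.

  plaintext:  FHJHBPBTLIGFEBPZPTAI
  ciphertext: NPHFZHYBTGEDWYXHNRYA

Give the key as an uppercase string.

IIYYYSX

  i= 0: N-F =  8 → I
  i= 1: P-H =  8 → I
  i= 2: H-J = 24 → Y
  i= 3: F-H = 24 → Y
  i= 4: Z-B = 24 → Y
  i= 5: H-P = 18 → S
  i= 6: Y-B = 23 → X
  i= 7: B-T =  8 → I
  i= 8: T-L =  8 → I
  i= 9: G-I = 24 → Y
  i=10: E-G = 24 → Y
  i=11: D-F = 24 → Y
  i=12: W-E = 18 → S
  i=13: Y-B = 23 → X
  i=14: X-P =  8 → I
  i=15: H-Z =  8 → I
  i=16: N-P = 24 → Y
  i=17: R-T = 24 → Y
  i=18: Y-A = 24 → Y
  i=19: A-I = 18 → S
  shifts repeat with period 7: IIYYYSX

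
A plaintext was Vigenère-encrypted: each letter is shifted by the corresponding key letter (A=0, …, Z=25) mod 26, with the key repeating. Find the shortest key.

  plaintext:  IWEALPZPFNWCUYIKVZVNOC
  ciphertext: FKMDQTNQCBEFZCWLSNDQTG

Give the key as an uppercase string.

  i= 0: F-I = 23 → X
  i= 1: K-W = 14 → O
  i= 2: M-E =  8 → I
  i= 3: D-A =  3 → D
  i= 4: Q-L =  5 → F
  i= 5: T-P =  4 → E
  i= 6: N-Z = 14 → O
  i= 7: Q-P =  1 → B
  i= 8: C-F = 23 → X
  i= 9: B-N = 14 → O
  i=10: E-W =  8 → I
  i=11: F-C =  3 → D
  i=12: Z-U =  5 → F
  i=13: C-Y =  4 → E
  i=14: W-I = 14 → O
  i=15: L-K =  1 → B
  i=16: S-V = 23 → X
  i=17: N-Z = 14 → O
  i=18: D-V =  8 → I
  i=19: Q-N =  3 → D
  i=20: T-O =  5 → F
  i=21: G-C =  4 → E
  shifts repeat with period 8: XOIDFEOB

XOIDFEOB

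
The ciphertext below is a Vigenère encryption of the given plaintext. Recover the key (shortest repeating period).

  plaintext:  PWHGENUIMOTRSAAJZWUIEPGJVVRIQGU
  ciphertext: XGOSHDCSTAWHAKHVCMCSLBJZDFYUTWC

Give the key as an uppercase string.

IKHMDQ

  i= 0: X-P =  8 → I
  i= 1: G-W = 10 → K
  i= 2: O-H =  7 → H
  i= 3: S-G = 12 → M
  i= 4: H-E =  3 → D
  i= 5: D-N = 16 → Q
  i= 6: C-U =  8 → I
  i= 7: S-I = 10 → K
  i= 8: T-M =  7 → H
  i= 9: A-O = 12 → M
  i=10: W-T =  3 → D
  i=11: H-R = 16 → Q
  i=12: A-S =  8 → I
  i=13: K-A = 10 → K
  i=14: H-A =  7 → H
  i=15: V-J = 12 → M
  i=16: C-Z =  3 → D
  i=17: M-W = 16 → Q
  i=18: C-U =  8 → I
  i=19: S-I = 10 → K
  i=20: L-E =  7 → H
  i=21: B-P = 12 → M
  i=22: J-G =  3 → D
  i=23: Z-J = 16 → Q
  i=24: D-V =  8 → I
  i=25: F-V = 10 → K
  i=26: Y-R =  7 → H
  i=27: U-I = 12 → M
  i=28: T-Q =  3 → D
  i=29: W-G = 16 → Q
  i=30: C-U =  8 → I
  shifts repeat with period 6: IKHMDQ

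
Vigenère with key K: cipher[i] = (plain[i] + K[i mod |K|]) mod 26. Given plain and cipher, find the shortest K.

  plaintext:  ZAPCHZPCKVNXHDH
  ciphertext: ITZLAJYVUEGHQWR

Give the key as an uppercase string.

JTK

  i= 0: I-Z =  9 → J
  i= 1: T-A = 19 → T
  i= 2: Z-P = 10 → K
  i= 3: L-C =  9 → J
  i= 4: A-H = 19 → T
  i= 5: J-Z = 10 → K
  i= 6: Y-P =  9 → J
  i= 7: V-C = 19 → T
  i= 8: U-K = 10 → K
  i= 9: E-V =  9 → J
  i=10: G-N = 19 → T
  i=11: H-X = 10 → K
  i=12: Q-H =  9 → J
  i=13: W-D = 19 → T
  i=14: R-H = 10 → K
  shifts repeat with period 3: JTK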